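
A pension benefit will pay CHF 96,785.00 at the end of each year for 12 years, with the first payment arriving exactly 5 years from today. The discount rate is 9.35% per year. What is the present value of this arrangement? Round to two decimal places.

Ordinary annuity of 12 payments, first payment at period 5.
Periodic rate r = 0.0935 per year.
The ordinary-annuity PV formula values the stream one period before the first payment (period 4); discount that back 4 periods:
PV₀ = 96,785 × [1 − (1+r)^−12] / r × (1+r)^−4 = CHF 476,288.41

CHF 476,288.41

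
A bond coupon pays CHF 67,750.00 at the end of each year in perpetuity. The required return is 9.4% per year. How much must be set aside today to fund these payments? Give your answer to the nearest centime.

Periodic rate r = 0.094 per year.
Level perpetuity: PV = PMT / r = 67,750 / (0.094) = CHF 720,744.68.

CHF 720,744.68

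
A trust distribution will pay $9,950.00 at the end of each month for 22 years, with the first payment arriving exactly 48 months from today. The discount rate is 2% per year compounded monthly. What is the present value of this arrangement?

Ordinary annuity of 264 payments, first payment at period 48.
Periodic rate r = 0.02/12 per month; n is counted in months.
The ordinary-annuity PV formula values the stream one period before the first payment (period 47); discount that back 47 periods:
PV₀ = 9,950 × [1 − (1+r)^−264] / r × (1+r)^−47 = $1,963,814.85

$1,963,814.85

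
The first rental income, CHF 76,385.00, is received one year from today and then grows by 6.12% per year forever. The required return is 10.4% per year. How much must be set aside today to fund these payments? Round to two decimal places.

Periodic rate r = 0.104 per year.
Growing perpetuity (Gordon): PV = PMT₁ / (r − g) = 76,385 / (r − 0.0612) = CHF 1,784,696.26.

CHF 1,784,696.26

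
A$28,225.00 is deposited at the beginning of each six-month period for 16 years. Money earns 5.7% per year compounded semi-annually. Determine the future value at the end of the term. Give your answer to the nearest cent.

This is an annuity due: 32 deposits of A$28,225.00 at the beginning of each six-month period.
Periodic rate r = 0.057/2 per half-year; n is counted in half-years.
FV = PMT × [((1+r)^n − 1)/r] × (1+r) = 28,225 × [(1+r)^32 − 1] / r × (1+r) = A$1,484,827.65

A$1,484,827.65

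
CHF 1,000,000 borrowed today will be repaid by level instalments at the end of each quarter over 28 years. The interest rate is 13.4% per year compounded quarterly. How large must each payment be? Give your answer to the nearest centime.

Level ordinary annuity; solve PV = PMT × [(1 − (1+r)^−n)/r] for PMT.
Periodic rate r = 0.134/4 per quarter; n is counted in quarters.
With n = 112: PMT = 1,000,000 / ([(1 − (1+r)^−n)/r]) = CHF 34,357.53

CHF 34,357.53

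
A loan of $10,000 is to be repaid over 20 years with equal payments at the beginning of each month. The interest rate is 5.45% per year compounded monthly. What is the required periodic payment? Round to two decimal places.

Level annuity due; solve PV = PMT × [(1 − (1+r)^−n)/r] × (1+r) for PMT.
Periodic rate r = 0.0545/12 per month; n is counted in months.
With n = 240: PMT = 10,000 / ([(1 − (1+r)^−n)/r] × (1+r)) = $68.20

$68.20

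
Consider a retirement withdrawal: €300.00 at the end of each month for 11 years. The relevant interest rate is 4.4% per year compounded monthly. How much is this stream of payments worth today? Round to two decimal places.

This is an ordinary annuity: 132 payments of €300.00 at the end of each month.
Periodic rate r = 0.044/12 per month; n is counted in months.
PV = PMT × [(1 − (1+r)^−n)/r] = 300 × [1 − (1+r)^−132] / r = €31,347.90

€31,347.90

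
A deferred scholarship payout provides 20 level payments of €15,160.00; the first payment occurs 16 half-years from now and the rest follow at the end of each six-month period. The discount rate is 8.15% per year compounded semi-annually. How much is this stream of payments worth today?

€112,422.50

Ordinary annuity of 20 payments, first payment at period 16.
Periodic rate r = 0.0815/2 per half-year; n is counted in half-years.
The ordinary-annuity PV formula values the stream one period before the first payment (period 15); discount that back 15 periods:
PV₀ = 15,160 × [1 − (1+r)^−20] / r × (1+r)^−15 = €112,422.50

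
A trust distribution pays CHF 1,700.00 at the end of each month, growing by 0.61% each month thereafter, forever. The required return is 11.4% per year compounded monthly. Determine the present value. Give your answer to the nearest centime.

CHF 500,000.00

Periodic rate r = 0.114/12 per month.
Growing perpetuity (Gordon): PV = PMT₁ / (r − g) = 1,700 / (r − 0.0061) = CHF 500,000.00.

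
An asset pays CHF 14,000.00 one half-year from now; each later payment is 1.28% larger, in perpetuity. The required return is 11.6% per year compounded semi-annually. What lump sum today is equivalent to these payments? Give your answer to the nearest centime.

Periodic rate r = 0.116/2 per half-year.
Growing perpetuity (Gordon): PV = PMT₁ / (r − g) = 14,000 / (r − 0.0128) = CHF 309,734.51.

CHF 309,734.51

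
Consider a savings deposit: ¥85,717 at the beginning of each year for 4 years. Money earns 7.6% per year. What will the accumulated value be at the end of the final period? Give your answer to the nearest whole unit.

This is an annuity due: 4 deposits of ¥85,717 at the beginning of each year.
Periodic rate r = 0.076 per year.
FV = PMT × [((1+r)^n − 1)/r] × (1+r) = 85,717 × [(1+r)^4 − 1] / r × (1+r) = ¥413,155

¥413,155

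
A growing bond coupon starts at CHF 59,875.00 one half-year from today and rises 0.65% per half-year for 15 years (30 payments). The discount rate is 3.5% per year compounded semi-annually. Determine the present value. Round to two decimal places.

Periodic rate r = 0.035/2 per half-year; n is counted in half-years.
Growing ordinary annuity: PV = PMT₁ × [1 − ((1+g)/(1+r))^n] / (r − g) = 59,875 × [1 − ((1+0.0065)/(1+r))^30] / (r − 0.0065) = CHF 1,514,619.19.

CHF 1,514,619.19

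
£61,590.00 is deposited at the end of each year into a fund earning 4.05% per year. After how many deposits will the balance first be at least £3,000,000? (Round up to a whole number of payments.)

28 payments

Periodic rate r = 0.0405 per year.
Ordinary annuity FV: 3,000,000 = 61,590 × [((1+r)^n − 1)/r].
(1+r)^n = 1 + 3,000,000 × r / 61,590, so n = ln(1 + 3,000,000·r/61,590) / ln(1+r) = 27.44.
Round up to a whole number of payments: n = 28.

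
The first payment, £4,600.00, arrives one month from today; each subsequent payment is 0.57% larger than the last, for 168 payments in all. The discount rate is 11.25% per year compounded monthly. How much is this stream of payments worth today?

£573,477.36

Periodic rate r = 0.1125/12 per month; n is counted in months.
Growing ordinary annuity: PV = PMT₁ × [1 − ((1+g)/(1+r))^n] / (r − g) = 4,600 × [1 − ((1+0.0057)/(1+r))^168] / (r − 0.0057) = £573,477.36.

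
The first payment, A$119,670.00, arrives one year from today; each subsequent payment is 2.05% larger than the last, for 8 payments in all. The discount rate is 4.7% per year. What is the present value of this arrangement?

A$837,355.19

Periodic rate r = 0.047 per year.
Growing ordinary annuity: PV = PMT₁ × [1 − ((1+g)/(1+r))^n] / (r − g) = 119,670 × [1 − ((1+0.0205)/(1+r))^8] / (r − 0.0205) = A$837,355.19.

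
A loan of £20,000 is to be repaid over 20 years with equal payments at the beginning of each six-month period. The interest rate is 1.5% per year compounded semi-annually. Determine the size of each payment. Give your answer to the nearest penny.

Level annuity due; solve PV = PMT × [(1 − (1+r)^−n)/r] × (1+r) for PMT.
Periodic rate r = 0.015/2 per half-year; n is counted in half-years.
With n = 40: PMT = 20,000 / ([(1 − (1+r)^−n)/r] × (1+r)) = £576.28

£576.28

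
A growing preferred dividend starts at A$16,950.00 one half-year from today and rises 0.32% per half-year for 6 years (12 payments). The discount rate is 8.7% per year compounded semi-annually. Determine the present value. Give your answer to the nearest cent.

A$158,411.95

Periodic rate r = 0.087/2 per half-year; n is counted in half-years.
Growing ordinary annuity: PV = PMT₁ × [1 − ((1+g)/(1+r))^n] / (r − g) = 16,950 × [1 − ((1+0.0032)/(1+r))^12] / (r − 0.0032) = A$158,411.95.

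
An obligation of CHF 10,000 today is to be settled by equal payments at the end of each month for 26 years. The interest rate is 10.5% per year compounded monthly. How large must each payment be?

Level ordinary annuity; solve PV = PMT × [(1 − (1+r)^−n)/r] for PMT.
Periodic rate r = 0.105/12 per month; n is counted in months.
With n = 312: PMT = 10,000 / ([(1 − (1+r)^−n)/r]) = CHF 93.68

CHF 93.68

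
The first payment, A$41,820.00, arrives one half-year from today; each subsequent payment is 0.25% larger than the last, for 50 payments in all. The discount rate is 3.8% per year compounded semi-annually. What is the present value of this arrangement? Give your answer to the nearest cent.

A$1,414,050.39

Periodic rate r = 0.038/2 per half-year; n is counted in half-years.
Growing ordinary annuity: PV = PMT₁ × [1 − ((1+g)/(1+r))^n] / (r − g) = 41,820 × [1 − ((1+0.0025)/(1+r))^50] / (r − 0.0025) = A$1,414,050.39.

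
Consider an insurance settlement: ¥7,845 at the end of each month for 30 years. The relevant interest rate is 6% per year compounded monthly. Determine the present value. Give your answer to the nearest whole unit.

¥1,308,480

This is an ordinary annuity: 360 payments of ¥7,845 at the end of each month.
Periodic rate r = 0.06/12 per month; n is counted in months.
PV = PMT × [(1 − (1+r)^−n)/r] = 7,845 × [1 − (1+r)^−360] / r = ¥1,308,480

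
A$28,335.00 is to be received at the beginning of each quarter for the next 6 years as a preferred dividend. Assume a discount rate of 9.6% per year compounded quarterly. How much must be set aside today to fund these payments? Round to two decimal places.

This is an annuity due: 24 payments of A$28,335.00 at the beginning of each quarter.
Periodic rate r = 0.096/4 per quarter; n is counted in quarters.
PV = PMT × [(1 − (1+r)^−n)/r] × (1+r) = 28,335 × [1 − (1+r)^−24] / r × (1+r) = A$524,712.89

A$524,712.89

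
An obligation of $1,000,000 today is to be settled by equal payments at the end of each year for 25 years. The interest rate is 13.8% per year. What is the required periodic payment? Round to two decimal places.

$143,673.08

Level ordinary annuity; solve PV = PMT × [(1 − (1+r)^−n)/r] for PMT.
Periodic rate r = 0.138 per year.
With n = 25: PMT = 1,000,000 / ([(1 − (1+r)^−n)/r]) = $143,673.08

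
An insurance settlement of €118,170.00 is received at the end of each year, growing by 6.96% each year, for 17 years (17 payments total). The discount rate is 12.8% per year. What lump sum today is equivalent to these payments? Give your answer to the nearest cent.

Periodic rate r = 0.128 per year.
Growing ordinary annuity: PV = PMT₁ × [1 − ((1+g)/(1+r))^n] / (r − g) = 118,170 × [1 − ((1+0.0696)/(1+r))^17] / (r − 0.0696) = €1,203,856.17.

€1,203,856.17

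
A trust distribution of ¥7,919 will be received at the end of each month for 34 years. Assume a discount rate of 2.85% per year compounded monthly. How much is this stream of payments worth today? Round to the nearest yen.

This is an ordinary annuity: 408 payments of ¥7,919 at the end of each month.
Periodic rate r = 0.0285/12 per month; n is counted in months.
PV = PMT × [(1 − (1+r)^−n)/r] = 7,919 × [1 − (1+r)^−408] / r = ¥2,067,614

¥2,067,614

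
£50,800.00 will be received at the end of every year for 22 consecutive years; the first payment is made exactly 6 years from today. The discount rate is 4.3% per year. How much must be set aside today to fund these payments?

Ordinary annuity of 22 payments, first payment at period 6.
Periodic rate r = 0.043 per year.
The ordinary-annuity PV formula values the stream one period before the first payment (period 5); discount that back 5 periods:
PV₀ = 50,800 × [1 − (1+r)^−22] / r × (1+r)^−5 = £578,066.56

£578,066.56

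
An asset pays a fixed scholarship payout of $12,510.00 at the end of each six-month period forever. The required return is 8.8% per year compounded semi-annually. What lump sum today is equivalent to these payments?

Periodic rate r = 0.088/2 per half-year.
Level perpetuity: PV = PMT / r = 12,510 / (0.088/2) = $284,318.18.

$284,318.18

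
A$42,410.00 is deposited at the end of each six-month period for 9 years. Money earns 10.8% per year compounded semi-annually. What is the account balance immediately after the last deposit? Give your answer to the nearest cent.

This is an ordinary annuity: 18 deposits of A$42,410.00 at the end of each six-month period.
Periodic rate r = 0.108/2 per half-year; n is counted in half-years.
FV = PMT × [((1+r)^n − 1)/r] = 42,410 × [(1+r)^18 − 1] / r = A$1,238,606.33

A$1,238,606.33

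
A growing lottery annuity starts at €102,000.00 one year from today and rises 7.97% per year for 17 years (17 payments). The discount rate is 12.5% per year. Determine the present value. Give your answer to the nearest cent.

€1,132,058.41

Periodic rate r = 0.125 per year.
Growing ordinary annuity: PV = PMT₁ × [1 − ((1+g)/(1+r))^n] / (r − g) = 102,000 × [1 − ((1+0.0797)/(1+r))^17] / (r − 0.0797) = €1,132,058.41.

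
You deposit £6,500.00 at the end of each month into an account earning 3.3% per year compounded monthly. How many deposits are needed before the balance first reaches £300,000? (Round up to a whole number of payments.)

44 payments

Periodic rate r = 0.033/12 per month; n is counted in months.
Ordinary annuity FV: 300,000 = 6,500 × [((1+r)^n − 1)/r].
(1+r)^n = 1 + 300,000 × r / 6,500, so n = ln(1 + 300,000·r/6,500) / ln(1+r) = 43.51.
Round up to a whole number of payments: n = 44.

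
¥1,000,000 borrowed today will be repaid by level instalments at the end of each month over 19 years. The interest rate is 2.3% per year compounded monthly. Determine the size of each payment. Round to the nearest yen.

¥5,418

Level ordinary annuity; solve PV = PMT × [(1 − (1+r)^−n)/r] for PMT.
Periodic rate r = 0.023/12 per month; n is counted in months.
With n = 228: PMT = 1,000,000 / ([(1 − (1+r)^−n)/r]) = ¥5,418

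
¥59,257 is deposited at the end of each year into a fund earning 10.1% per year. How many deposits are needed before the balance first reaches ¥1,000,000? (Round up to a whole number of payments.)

Periodic rate r = 0.101 per year.
Ordinary annuity FV: 1,000,000 = 59,257 × [((1+r)^n − 1)/r].
(1+r)^n = 1 + 1,000,000 × r / 59,257, so n = ln(1 + 1,000,000·r/59,257) / ln(1+r) = 10.34.
Round up to a whole number of payments: n = 11.

11 payments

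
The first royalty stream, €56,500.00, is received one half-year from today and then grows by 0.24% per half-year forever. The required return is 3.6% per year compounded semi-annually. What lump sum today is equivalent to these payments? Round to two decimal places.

€3,621,794.87

Periodic rate r = 0.036/2 per half-year.
Growing perpetuity (Gordon): PV = PMT₁ / (r − g) = 56,500 / (r − 0.0024) = €3,621,794.87.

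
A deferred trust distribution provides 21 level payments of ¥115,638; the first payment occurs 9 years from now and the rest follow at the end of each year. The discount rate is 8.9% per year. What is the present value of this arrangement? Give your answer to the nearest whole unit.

¥547,259

Ordinary annuity of 21 payments, first payment at period 9.
Periodic rate r = 0.089 per year.
The ordinary-annuity PV formula values the stream one period before the first payment (period 8); discount that back 8 periods:
PV₀ = 115,638 × [1 − (1+r)^−21] / r × (1+r)^−8 = ¥547,259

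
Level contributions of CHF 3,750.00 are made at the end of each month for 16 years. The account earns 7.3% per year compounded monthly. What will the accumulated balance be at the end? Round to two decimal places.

This is an ordinary annuity: 192 deposits of CHF 3,750.00 at the end of each month.
Periodic rate r = 0.073/12 per month; n is counted in months.
FV = PMT × [((1+r)^n − 1)/r] = 3,750 × [(1+r)^192 − 1] / r = CHF 1,358,751.90

CHF 1,358,751.90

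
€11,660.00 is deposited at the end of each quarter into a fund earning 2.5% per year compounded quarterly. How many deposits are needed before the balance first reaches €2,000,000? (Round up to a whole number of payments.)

117 payments

Periodic rate r = 0.025/4 per quarter; n is counted in quarters.
Ordinary annuity FV: 2,000,000 = 11,660 × [((1+r)^n − 1)/r].
(1+r)^n = 1 + 2,000,000 × r / 11,660, so n = ln(1 + 2,000,000·r/11,660) / ln(1+r) = 116.93.
Round up to a whole number of payments: n = 117.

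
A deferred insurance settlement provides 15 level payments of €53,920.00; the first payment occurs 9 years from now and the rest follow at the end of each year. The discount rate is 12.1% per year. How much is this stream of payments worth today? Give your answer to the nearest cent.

Ordinary annuity of 15 payments, first payment at period 9.
Periodic rate r = 0.121 per year.
The ordinary-annuity PV formula values the stream one period before the first payment (period 8); discount that back 8 periods:
PV₀ = 53,920 × [1 − (1+r)^−15] / r × (1+r)^−8 = €146,484.65

€146,484.65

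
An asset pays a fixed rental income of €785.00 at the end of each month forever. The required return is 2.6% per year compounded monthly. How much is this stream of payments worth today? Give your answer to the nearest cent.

Periodic rate r = 0.026/12 per month.
Level perpetuity: PV = PMT / r = 785 / (0.026/12) = €362,307.69.

€362,307.69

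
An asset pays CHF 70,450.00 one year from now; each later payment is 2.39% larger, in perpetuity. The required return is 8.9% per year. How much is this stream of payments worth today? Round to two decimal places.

Periodic rate r = 0.089 per year.
Growing perpetuity (Gordon): PV = PMT₁ / (r − g) = 70,450 / (r − 0.0239) = CHF 1,082,181.26.

CHF 1,082,181.26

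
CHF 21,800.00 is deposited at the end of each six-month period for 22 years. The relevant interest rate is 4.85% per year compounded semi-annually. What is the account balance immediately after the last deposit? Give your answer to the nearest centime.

This is an ordinary annuity: 44 deposits of CHF 21,800.00 at the end of each six-month period.
Periodic rate r = 0.0485/2 per half-year; n is counted in half-years.
FV = PMT × [((1+r)^n − 1)/r] = 21,800 × [(1+r)^44 − 1] / r = CHF 1,680,958.69

CHF 1,680,958.69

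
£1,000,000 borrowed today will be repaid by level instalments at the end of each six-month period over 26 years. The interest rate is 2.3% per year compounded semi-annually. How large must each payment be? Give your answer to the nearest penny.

£25,657.62

Level ordinary annuity; solve PV = PMT × [(1 − (1+r)^−n)/r] for PMT.
Periodic rate r = 0.023/2 per half-year; n is counted in half-years.
With n = 52: PMT = 1,000,000 / ([(1 − (1+r)^−n)/r]) = £25,657.62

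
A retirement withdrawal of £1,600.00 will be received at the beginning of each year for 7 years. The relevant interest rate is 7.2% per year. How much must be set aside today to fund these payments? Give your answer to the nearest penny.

£9,179.60

This is an annuity due: 7 payments of £1,600.00 at the beginning of each year.
Periodic rate r = 0.072 per year.
PV = PMT × [(1 − (1+r)^−n)/r] × (1+r) = 1,600 × [1 − (1+r)^−7] / r × (1+r) = £9,179.60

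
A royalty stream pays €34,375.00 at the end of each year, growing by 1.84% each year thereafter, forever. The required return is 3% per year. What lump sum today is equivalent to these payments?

Periodic rate r = 0.03 per year.
Growing perpetuity (Gordon): PV = PMT₁ / (r − g) = 34,375 / (r − 0.0184) = €2,963,362.07.

€2,963,362.07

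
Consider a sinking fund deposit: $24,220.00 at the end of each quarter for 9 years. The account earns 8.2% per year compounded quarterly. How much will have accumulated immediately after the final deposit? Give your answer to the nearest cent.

This is an ordinary annuity: 36 deposits of $24,220.00 at the end of each quarter.
Periodic rate r = 0.082/4 per quarter; n is counted in quarters.
FV = PMT × [((1+r)^n − 1)/r] = 24,220 × [(1+r)^36 − 1] / r = $1,271,486.06

$1,271,486.06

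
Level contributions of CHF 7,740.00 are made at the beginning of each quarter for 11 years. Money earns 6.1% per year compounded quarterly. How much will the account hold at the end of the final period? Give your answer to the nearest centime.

This is an annuity due: 44 deposits of CHF 7,740.00 at the beginning of each quarter.
Periodic rate r = 0.061/4 per quarter; n is counted in quarters.
FV = PMT × [((1+r)^n − 1)/r] × (1+r) = 7,740 × [(1+r)^44 − 1] / r × (1+r) = CHF 487,615.33

CHF 487,615.33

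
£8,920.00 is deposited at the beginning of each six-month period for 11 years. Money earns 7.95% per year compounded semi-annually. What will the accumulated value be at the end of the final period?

£316,715.98

This is an annuity due: 22 deposits of £8,920.00 at the beginning of each six-month period.
Periodic rate r = 0.0795/2 per half-year; n is counted in half-years.
FV = PMT × [((1+r)^n − 1)/r] × (1+r) = 8,920 × [(1+r)^22 − 1] / r × (1+r) = £316,715.98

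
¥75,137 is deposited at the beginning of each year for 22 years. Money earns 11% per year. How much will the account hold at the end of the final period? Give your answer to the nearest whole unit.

¥6,773,442

This is an annuity due: 22 deposits of ¥75,137 at the beginning of each year.
Periodic rate r = 0.11 per year.
FV = PMT × [((1+r)^n − 1)/r] × (1+r) = 75,137 × [(1+r)^22 − 1] / r × (1+r) = ¥6,773,442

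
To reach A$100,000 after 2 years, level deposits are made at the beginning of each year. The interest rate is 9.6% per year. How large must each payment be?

Level annuity due; solve FV = PMT × [((1+r)^n − 1)/r] × (1+r) for PMT.
Periodic rate r = 0.096 per year.
With n = 2: PMT = 100,000 / ([((1+r)^n − 1)/r] × (1+r)) = A$43,530.95

A$43,530.95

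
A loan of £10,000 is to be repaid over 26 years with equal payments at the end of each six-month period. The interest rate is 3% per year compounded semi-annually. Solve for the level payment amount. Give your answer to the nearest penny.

£278.33

Level ordinary annuity; solve PV = PMT × [(1 − (1+r)^−n)/r] for PMT.
Periodic rate r = 0.03/2 per half-year; n is counted in half-years.
With n = 52: PMT = 10,000 / ([(1 − (1+r)^−n)/r]) = £278.33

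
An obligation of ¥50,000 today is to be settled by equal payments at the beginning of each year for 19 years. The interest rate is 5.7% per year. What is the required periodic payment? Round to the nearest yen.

Level annuity due; solve PV = PMT × [(1 − (1+r)^−n)/r] × (1+r) for PMT.
Periodic rate r = 0.057 per year.
With n = 19: PMT = 50,000 / ([(1 − (1+r)^−n)/r] × (1+r)) = ¥4,141

¥4,141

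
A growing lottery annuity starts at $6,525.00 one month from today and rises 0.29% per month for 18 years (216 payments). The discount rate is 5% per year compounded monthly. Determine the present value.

Periodic rate r = 0.05/12 per month; n is counted in months.
Growing ordinary annuity: PV = PMT₁ × [1 − ((1+g)/(1+r))^n] / (r − g) = 6,525 × [1 − ((1+0.0029)/(1+r))^216] / (r − 0.0029) = $1,229,261.95.

$1,229,261.95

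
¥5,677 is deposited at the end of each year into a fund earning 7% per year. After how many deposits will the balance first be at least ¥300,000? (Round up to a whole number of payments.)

23 payments

Periodic rate r = 0.07 per year.
Ordinary annuity FV: 300,000 = 5,677 × [((1+r)^n − 1)/r].
(1+r)^n = 1 + 300,000 × r / 5,677, so n = ln(1 + 300,000·r/5,677) / ln(1+r) = 22.87.
Round up to a whole number of payments: n = 23.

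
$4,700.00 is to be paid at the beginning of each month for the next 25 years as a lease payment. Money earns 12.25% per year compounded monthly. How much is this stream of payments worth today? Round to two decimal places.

This is an annuity due: 300 payments of $4,700.00 at the beginning of each month.
Periodic rate r = 0.1225/12 per month; n is counted in months.
PV = PMT × [(1 − (1+r)^−n)/r] × (1+r) = 4,700 × [1 − (1+r)^−300] / r × (1+r) = $443,014.39

$443,014.39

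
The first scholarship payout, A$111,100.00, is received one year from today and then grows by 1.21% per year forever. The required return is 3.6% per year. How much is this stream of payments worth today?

Periodic rate r = 0.036 per year.
Growing perpetuity (Gordon): PV = PMT₁ / (r − g) = 111,100 / (r − 0.0121) = A$4,648,535.56.

A$4,648,535.56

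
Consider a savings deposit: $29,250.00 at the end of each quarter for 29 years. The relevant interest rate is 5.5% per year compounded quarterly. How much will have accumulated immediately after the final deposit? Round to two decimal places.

This is an ordinary annuity: 116 deposits of $29,250.00 at the end of each quarter.
Periodic rate r = 0.055/4 per quarter; n is counted in quarters.
FV = PMT × [((1+r)^n − 1)/r] = 29,250 × [(1+r)^116 − 1] / r = $8,243,324.55

$8,243,324.55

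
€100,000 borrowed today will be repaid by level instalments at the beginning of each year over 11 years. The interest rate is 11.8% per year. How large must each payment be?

€14,932.54

Level annuity due; solve PV = PMT × [(1 − (1+r)^−n)/r] × (1+r) for PMT.
Periodic rate r = 0.118 per year.
With n = 11: PMT = 100,000 / ([(1 − (1+r)^−n)/r] × (1+r)) = €14,932.54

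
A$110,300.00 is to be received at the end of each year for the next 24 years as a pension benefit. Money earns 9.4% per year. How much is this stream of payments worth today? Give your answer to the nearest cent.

This is an ordinary annuity: 24 payments of A$110,300.00 at the end of each year.
Periodic rate r = 0.094 per year.
PV = PMT × [(1 − (1+r)^−n)/r] = 110,300 × [1 − (1+r)^−24] / r = A$1,037,562.92

A$1,037,562.92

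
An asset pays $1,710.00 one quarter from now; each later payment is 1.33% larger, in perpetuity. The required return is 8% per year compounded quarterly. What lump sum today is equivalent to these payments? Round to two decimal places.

$255,223.88

Periodic rate r = 0.08/4 per quarter.
Growing perpetuity (Gordon): PV = PMT₁ / (r − g) = 1,710 / (r − 0.0133) = $255,223.88.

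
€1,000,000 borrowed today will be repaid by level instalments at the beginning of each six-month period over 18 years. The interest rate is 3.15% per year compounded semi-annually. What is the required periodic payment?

€36,037.88

Level annuity due; solve PV = PMT × [(1 − (1+r)^−n)/r] × (1+r) for PMT.
Periodic rate r = 0.0315/2 per half-year; n is counted in half-years.
With n = 36: PMT = 1,000,000 / ([(1 − (1+r)^−n)/r] × (1+r)) = €36,037.88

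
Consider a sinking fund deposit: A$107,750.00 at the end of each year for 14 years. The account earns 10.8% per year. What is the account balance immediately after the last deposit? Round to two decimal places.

A$3,195,559.15

This is an ordinary annuity: 14 deposits of A$107,750.00 at the end of each year.
Periodic rate r = 0.108 per year.
FV = PMT × [((1+r)^n − 1)/r] = 107,750 × [(1+r)^14 − 1] / r = A$3,195,559.15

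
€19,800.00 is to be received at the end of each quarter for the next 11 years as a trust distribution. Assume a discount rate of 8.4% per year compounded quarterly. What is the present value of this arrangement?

€565,012.52

This is an ordinary annuity: 44 payments of €19,800.00 at the end of each quarter.
Periodic rate r = 0.084/4 per quarter; n is counted in quarters.
PV = PMT × [(1 − (1+r)^−n)/r] = 19,800 × [1 − (1+r)^−44] / r = €565,012.52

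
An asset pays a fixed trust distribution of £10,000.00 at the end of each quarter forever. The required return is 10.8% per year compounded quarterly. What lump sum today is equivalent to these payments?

Periodic rate r = 0.108/4 per quarter.
Level perpetuity: PV = PMT / r = 10,000 / (0.108/4) = £370,370.37.

£370,370.37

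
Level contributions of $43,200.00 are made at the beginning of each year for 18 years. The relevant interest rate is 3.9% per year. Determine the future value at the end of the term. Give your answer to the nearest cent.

$1,140,579.63

This is an annuity due: 18 deposits of $43,200.00 at the beginning of each year.
Periodic rate r = 0.039 per year.
FV = PMT × [((1+r)^n − 1)/r] × (1+r) = 43,200 × [(1+r)^18 − 1] / r × (1+r) = $1,140,579.63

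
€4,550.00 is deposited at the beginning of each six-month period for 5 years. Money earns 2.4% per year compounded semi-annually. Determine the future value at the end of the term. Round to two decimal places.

This is an annuity due: 10 deposits of €4,550.00 at the beginning of each six-month period.
Periodic rate r = 0.024/2 per half-year; n is counted in half-years.
FV = PMT × [((1+r)^n − 1)/r] × (1+r) = 4,550 × [(1+r)^10 − 1] / r × (1+r) = €48,613.75

€48,613.75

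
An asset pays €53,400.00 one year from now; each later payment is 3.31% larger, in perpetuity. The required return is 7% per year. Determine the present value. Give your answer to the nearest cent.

Periodic rate r = 0.07 per year.
Growing perpetuity (Gordon): PV = PMT₁ / (r − g) = 53,400 / (r − 0.0331) = €1,447,154.47.

€1,447,154.47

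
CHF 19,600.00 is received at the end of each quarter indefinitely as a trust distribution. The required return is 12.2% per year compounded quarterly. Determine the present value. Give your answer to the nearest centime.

CHF 642,622.95

Periodic rate r = 0.122/4 per quarter.
Level perpetuity: PV = PMT / r = 19,600 / (0.122/4) = CHF 642,622.95.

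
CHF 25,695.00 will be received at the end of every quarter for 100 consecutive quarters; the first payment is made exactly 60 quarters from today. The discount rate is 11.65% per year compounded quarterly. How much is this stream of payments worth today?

CHF 152,980.73

Ordinary annuity of 100 payments, first payment at period 60.
Periodic rate r = 0.1165/4 per quarter; n is counted in quarters.
The ordinary-annuity PV formula values the stream one period before the first payment (period 59); discount that back 59 periods:
PV₀ = 25,695 × [1 − (1+r)^−100] / r × (1+r)^−59 = CHF 152,980.73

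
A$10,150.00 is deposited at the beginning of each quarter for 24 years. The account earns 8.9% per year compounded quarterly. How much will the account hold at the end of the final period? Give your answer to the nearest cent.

A$3,390,021.54

This is an annuity due: 96 deposits of A$10,150.00 at the beginning of each quarter.
Periodic rate r = 0.089/4 per quarter; n is counted in quarters.
FV = PMT × [((1+r)^n − 1)/r] × (1+r) = 10,150 × [(1+r)^96 − 1] / r × (1+r) = A$3,390,021.54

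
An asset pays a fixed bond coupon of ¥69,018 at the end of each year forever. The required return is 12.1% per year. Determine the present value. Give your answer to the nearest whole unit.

¥570,397

Periodic rate r = 0.121 per year.
Level perpetuity: PV = PMT / r = 69,018 / (0.121) = ¥570,397.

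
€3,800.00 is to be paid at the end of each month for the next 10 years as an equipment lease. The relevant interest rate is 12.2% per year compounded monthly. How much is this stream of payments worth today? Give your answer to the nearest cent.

This is an ordinary annuity: 120 payments of €3,800.00 at the end of each month.
Periodic rate r = 0.122/12 per month; n is counted in months.
PV = PMT × [(1 − (1+r)^−n)/r] = 3,800 × [1 − (1+r)^−120] / r = €262,740.33

€262,740.33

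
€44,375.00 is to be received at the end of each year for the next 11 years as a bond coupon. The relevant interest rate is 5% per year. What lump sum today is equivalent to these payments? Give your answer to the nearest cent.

€368,597.13

This is an ordinary annuity: 11 payments of €44,375.00 at the end of each year.
Periodic rate r = 0.05 per year.
PV = PMT × [(1 − (1+r)^−n)/r] = 44,375 × [1 − (1+r)^−11] / r = €368,597.13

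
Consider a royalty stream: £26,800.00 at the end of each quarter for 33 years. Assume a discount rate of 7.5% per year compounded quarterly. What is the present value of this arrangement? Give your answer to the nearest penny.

This is an ordinary annuity: 132 payments of £26,800.00 at the end of each quarter.
Periodic rate r = 0.075/4 per quarter; n is counted in quarters.
PV = PMT × [(1 − (1+r)^−n)/r] = 26,800 × [1 − (1+r)^−132] / r = £1,306,247.68

£1,306,247.68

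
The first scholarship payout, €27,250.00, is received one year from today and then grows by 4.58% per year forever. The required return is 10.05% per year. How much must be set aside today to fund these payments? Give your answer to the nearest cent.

€498,171.85

Periodic rate r = 0.1005 per year.
Growing perpetuity (Gordon): PV = PMT₁ / (r − g) = 27,250 / (r − 0.0458) = €498,171.85.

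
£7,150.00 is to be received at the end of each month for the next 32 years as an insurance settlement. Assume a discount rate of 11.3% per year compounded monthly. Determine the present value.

£738,526.27

This is an ordinary annuity: 384 payments of £7,150.00 at the end of each month.
Periodic rate r = 0.113/12 per month; n is counted in months.
PV = PMT × [(1 − (1+r)^−n)/r] = 7,150 × [1 − (1+r)^−384] / r = £738,526.27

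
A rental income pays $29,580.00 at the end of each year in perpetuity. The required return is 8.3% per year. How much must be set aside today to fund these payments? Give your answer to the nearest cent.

$356,385.54

Periodic rate r = 0.083 per year.
Level perpetuity: PV = PMT / r = 29,580 / (0.083) = $356,385.54.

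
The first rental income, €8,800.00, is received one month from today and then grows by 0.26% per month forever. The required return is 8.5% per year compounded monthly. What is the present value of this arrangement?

Periodic rate r = 0.085/12 per month.
Growing perpetuity (Gordon): PV = PMT₁ / (r − g) = 8,800 / (r − 0.0026) = €1,962,825.28.

€1,962,825.28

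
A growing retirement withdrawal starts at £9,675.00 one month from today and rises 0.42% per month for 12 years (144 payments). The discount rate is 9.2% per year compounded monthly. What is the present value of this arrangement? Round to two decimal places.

Periodic rate r = 0.092/12 per month; n is counted in months.
Growing ordinary annuity: PV = PMT₁ × [1 − ((1+g)/(1+r))^n] / (r − g) = 9,675 × [1 − ((1+0.0042)/(1+r))^144] / (r − 0.0042) = £1,091,770.51.

£1,091,770.51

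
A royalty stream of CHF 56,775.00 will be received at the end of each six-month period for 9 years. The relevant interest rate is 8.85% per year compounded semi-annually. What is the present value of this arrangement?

This is an ordinary annuity: 18 payments of CHF 56,775.00 at the end of each six-month period.
Periodic rate r = 0.0885/2 per half-year; n is counted in half-years.
PV = PMT × [(1 − (1+r)^−n)/r] = 56,775 × [1 − (1+r)^−18] / r = CHF 694,528.23

CHF 694,528.23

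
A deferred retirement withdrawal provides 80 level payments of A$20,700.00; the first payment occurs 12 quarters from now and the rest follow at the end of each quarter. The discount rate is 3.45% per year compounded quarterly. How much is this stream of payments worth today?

Ordinary annuity of 80 payments, first payment at period 12.
Periodic rate r = 0.0345/4 per quarter; n is counted in quarters.
The ordinary-annuity PV formula values the stream one period before the first payment (period 11); discount that back 11 periods:
PV₀ = 20,700 × [1 − (1+r)^−80] / r × (1+r)^−11 = A$1,085,141.13

A$1,085,141.13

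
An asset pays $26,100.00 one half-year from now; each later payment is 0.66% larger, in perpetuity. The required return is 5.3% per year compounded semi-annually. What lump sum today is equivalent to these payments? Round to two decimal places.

Periodic rate r = 0.053/2 per half-year.
Growing perpetuity (Gordon): PV = PMT₁ / (r − g) = 26,100 / (r − 0.0066) = $1,311,557.79.

$1,311,557.79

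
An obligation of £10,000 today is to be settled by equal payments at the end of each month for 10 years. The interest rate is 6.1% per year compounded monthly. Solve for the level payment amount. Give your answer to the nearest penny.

£111.52

Level ordinary annuity; solve PV = PMT × [(1 − (1+r)^−n)/r] for PMT.
Periodic rate r = 0.061/12 per month; n is counted in months.
With n = 120: PMT = 10,000 / ([(1 − (1+r)^−n)/r]) = £111.52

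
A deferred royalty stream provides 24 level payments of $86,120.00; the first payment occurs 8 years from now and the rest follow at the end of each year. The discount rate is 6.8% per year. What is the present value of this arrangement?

Ordinary annuity of 24 payments, first payment at period 8.
Periodic rate r = 0.068 per year.
The ordinary-annuity PV formula values the stream one period before the first payment (period 7); discount that back 7 periods:
PV₀ = 86,120 × [1 − (1+r)^−24] / r × (1+r)^−7 = $634,318.10

$634,318.10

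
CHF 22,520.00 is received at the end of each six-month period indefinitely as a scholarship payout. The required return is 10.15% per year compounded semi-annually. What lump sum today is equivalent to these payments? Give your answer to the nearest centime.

Periodic rate r = 0.1015/2 per half-year.
Level perpetuity: PV = PMT / r = 22,520 / (0.1015/2) = CHF 443,743.84.

CHF 443,743.84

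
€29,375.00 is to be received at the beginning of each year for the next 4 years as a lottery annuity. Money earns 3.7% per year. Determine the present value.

€111,359.68

This is an annuity due: 4 payments of €29,375.00 at the beginning of each year.
Periodic rate r = 0.037 per year.
PV = PMT × [(1 − (1+r)^−n)/r] × (1+r) = 29,375 × [1 − (1+r)^−4] / r × (1+r) = €111,359.68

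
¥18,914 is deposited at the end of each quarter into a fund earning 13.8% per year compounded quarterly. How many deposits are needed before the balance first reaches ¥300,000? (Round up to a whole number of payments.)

Periodic rate r = 0.138/4 per quarter; n is counted in quarters.
Ordinary annuity FV: 300,000 = 18,914 × [((1+r)^n − 1)/r].
(1+r)^n = 1 + 300,000 × r / 18,914, so n = ln(1 + 300,000·r/18,914) / ln(1+r) = 12.87.
Round up to a whole number of payments: n = 13.

13 payments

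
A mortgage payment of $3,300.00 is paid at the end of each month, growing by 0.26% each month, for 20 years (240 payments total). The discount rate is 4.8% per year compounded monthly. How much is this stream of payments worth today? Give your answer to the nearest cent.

$670,811.57

Periodic rate r = 0.048/12 per month; n is counted in months.
Growing ordinary annuity: PV = PMT₁ × [1 − ((1+g)/(1+r))^n] / (r − g) = 3,300 × [1 − ((1+0.0026)/(1+r))^240] / (r − 0.0026) = $670,811.57.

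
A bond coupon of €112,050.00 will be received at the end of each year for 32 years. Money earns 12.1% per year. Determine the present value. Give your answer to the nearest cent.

€902,086.29

This is an ordinary annuity: 32 payments of €112,050.00 at the end of each year.
Periodic rate r = 0.121 per year.
PV = PMT × [(1 − (1+r)^−n)/r] = 112,050 × [1 − (1+r)^−32] / r = €902,086.29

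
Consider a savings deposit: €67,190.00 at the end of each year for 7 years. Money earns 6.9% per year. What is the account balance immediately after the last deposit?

This is an ordinary annuity: 7 deposits of €67,190.00 at the end of each year.
Periodic rate r = 0.069 per year.
FV = PMT × [((1+r)^n − 1)/r] = 67,190 × [(1+r)^7 − 1] / r = €579,689.78

€579,689.78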